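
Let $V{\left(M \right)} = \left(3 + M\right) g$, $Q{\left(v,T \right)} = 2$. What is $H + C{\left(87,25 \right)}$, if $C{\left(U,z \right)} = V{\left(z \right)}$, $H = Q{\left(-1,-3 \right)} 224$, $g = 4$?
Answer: $560$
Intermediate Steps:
$H = 448$ ($H = 2 \cdot 224 = 448$)
$V{\left(M \right)} = 12 + 4 M$ ($V{\left(M \right)} = \left(3 + M\right) 4 = 12 + 4 M$)
$C{\left(U,z \right)} = 12 + 4 z$
$H + C{\left(87,25 \right)} = 448 + \left(12 + 4 \cdot 25\right) = 448 + \left(12 + 100\right) = 448 + 112 = 560$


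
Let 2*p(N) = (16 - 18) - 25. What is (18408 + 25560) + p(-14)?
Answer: 87909/2 ≈ 43955.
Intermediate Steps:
p(N) = -27/2 (p(N) = ((16 - 18) - 25)/2 = (-2 - 25)/2 = (½)*(-27) = -27/2)
(18408 + 25560) + p(-14) = (18408 + 25560) - 27/2 = 43968 - 27/2 = 87909/2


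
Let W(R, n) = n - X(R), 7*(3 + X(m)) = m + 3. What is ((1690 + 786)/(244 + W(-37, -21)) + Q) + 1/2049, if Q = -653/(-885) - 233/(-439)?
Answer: 1285837919809/107203720980 ≈ 11.994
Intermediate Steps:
X(m) = -18/7 + m/7 (X(m) = -3 + (m + 3)/7 = -3 + (3 + m)/7 = -3 + (3/7 + m/7) = -18/7 + m/7)
W(R, n) = 18/7 + n - R/7 (W(R, n) = n - (-18/7 + R/7) = n + (18/7 - R/7) = 18/7 + n - R/7)
Q = 492872/388515 (Q = -653*(-1/885) - 233*(-1/439) = 653/885 + 233/439 = 492872/388515 ≈ 1.2686)
((1690 + 786)/(244 + W(-37, -21)) + Q) + 1/2049 = ((1690 + 786)/(244 + (18/7 - 21 - ⅐*(-37))) + 492872/388515) + 1/2049 = (2476/(244 + (18/7 - 21 + 37/7)) + 492872/388515) + 1/2049 = (2476/(244 - 92/7) + 492872/388515) + 1/2049 = (2476/(1616/7) + 492872/388515) + 1/2049 = (2476*(7/1616) + 492872/388515) + 1/2049 = (4333/404 + 492872/388515) + 1/2049 = 1882555783/156960060 + 1/2049 = 1285837919809/107203720980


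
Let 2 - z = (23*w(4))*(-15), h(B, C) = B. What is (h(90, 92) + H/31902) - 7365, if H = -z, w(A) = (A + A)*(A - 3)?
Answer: -116044906/15951 ≈ -7275.1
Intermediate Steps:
w(A) = 2*A*(-3 + A) (w(A) = (2*A)*(-3 + A) = 2*A*(-3 + A))
z = 2762 (z = 2 - 23*(2*4*(-3 + 4))*(-15) = 2 - 23*(2*4*1)*(-15) = 2 - 23*8*(-15) = 2 - 184*(-15) = 2 - 1*(-2760) = 2 + 2760 = 2762)
H = -2762 (H = -1*2762 = -2762)
(h(90, 92) + H/31902) - 7365 = (90 - 2762/31902) - 7365 = (90 - 2762*1/31902) - 7365 = (90 - 1381/15951) - 7365 = 1434209/15951 - 7365 = -116044906/15951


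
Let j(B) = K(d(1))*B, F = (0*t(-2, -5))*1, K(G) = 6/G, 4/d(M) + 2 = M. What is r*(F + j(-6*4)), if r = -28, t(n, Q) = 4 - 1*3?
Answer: -1008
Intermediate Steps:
d(M) = 4/(-2 + M)
t(n, Q) = 1 (t(n, Q) = 4 - 3 = 1)
F = 0 (F = (0*1)*1 = 0*1 = 0)
j(B) = -3*B/2 (j(B) = (6/((4/(-2 + 1))))*B = (6/((4/(-1))))*B = (6/((4*(-1))))*B = (6/(-4))*B = (6*(-1/4))*B = -3*B/2)
r*(F + j(-6*4)) = -28*(0 - (-9)*4) = -28*(0 - 3/2*(-24)) = -28*(0 + 36) = -28*36 = -1008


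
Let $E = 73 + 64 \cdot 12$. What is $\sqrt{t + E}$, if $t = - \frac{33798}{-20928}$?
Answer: $\frac{\sqrt{640710938}}{872} \approx 29.028$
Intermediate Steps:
$t = \frac{5633}{3488}$ ($t = \left(-33798\right) \left(- \frac{1}{20928}\right) = \frac{5633}{3488} \approx 1.615$)
$E = 841$ ($E = 73 + 768 = 841$)
$\sqrt{t + E} = \sqrt{\frac{5633}{3488} + 841} = \sqrt{\frac{2939041}{3488}} = \frac{\sqrt{640710938}}{872}$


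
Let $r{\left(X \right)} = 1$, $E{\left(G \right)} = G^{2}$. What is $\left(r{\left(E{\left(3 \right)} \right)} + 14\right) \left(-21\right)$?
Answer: $-315$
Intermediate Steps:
$\left(r{\left(E{\left(3 \right)} \right)} + 14\right) \left(-21\right) = \left(1 + 14\right) \left(-21\right) = 15 \left(-21\right) = -315$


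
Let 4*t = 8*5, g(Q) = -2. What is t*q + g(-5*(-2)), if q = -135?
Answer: -1352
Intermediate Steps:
t = 10 (t = (8*5)/4 = (1/4)*40 = 10)
t*q + g(-5*(-2)) = 10*(-135) - 2 = -1350 - 2 = -1352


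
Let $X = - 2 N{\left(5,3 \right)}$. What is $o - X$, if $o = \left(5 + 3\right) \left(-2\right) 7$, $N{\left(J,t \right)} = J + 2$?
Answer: $-98$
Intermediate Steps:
$N{\left(J,t \right)} = 2 + J$
$o = -112$ ($o = 8 \left(-2\right) 7 = \left(-16\right) 7 = -112$)
$X = -14$ ($X = - 2 \left(2 + 5\right) = \left(-2\right) 7 = -14$)
$o - X = -112 - -14 = -112 + 14 = -98$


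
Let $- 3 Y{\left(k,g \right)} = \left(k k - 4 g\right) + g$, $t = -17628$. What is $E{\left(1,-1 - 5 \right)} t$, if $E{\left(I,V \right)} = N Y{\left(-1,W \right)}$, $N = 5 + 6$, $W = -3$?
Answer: $646360$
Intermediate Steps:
$N = 11$
$Y{\left(k,g \right)} = g - \frac{k^{2}}{3}$ ($Y{\left(k,g \right)} = - \frac{\left(k k - 4 g\right) + g}{3} = - \frac{\left(k^{2} - 4 g\right) + g}{3} = - \frac{k^{2} - 3 g}{3} = g - \frac{k^{2}}{3}$)
$E{\left(I,V \right)} = - \frac{110}{3}$ ($E{\left(I,V \right)} = 11 \left(-3 - \frac{\left(-1\right)^{2}}{3}\right) = 11 \left(-3 - \frac{1}{3}\right) = 11 \left(- \frac{10}{3}\right) = - \frac{110}{3}$)
$E{\left(1,-1 - 5 \right)} t = \left(- \frac{110}{3}\right) \left(-17628\right) = 646360$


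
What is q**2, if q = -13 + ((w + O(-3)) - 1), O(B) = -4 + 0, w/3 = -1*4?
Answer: 900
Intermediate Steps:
w = -12 (w = 3*(-1*4) = 3*(-4) = -12)
O(B) = -4
q = -30 (q = -13 + ((-12 - 4) - 1) = -13 + (-16 - 1) = -13 - 17 = -30)
q**2 = (-30)**2 = 900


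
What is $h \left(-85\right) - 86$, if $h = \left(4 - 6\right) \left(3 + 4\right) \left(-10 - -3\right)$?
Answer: $-8416$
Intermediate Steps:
$h = 98$ ($h = \left(4 - 6\right) 7 \left(-10 + 3\right) = \left(4 - 6\right) 7 \left(-7\right) = \left(-2\right) 7 \left(-7\right) = \left(-14\right) \left(-7\right) = 98$)
$h \left(-85\right) - 86 = 98 \left(-85\right) - 86 = -8330 - 86 = -8416$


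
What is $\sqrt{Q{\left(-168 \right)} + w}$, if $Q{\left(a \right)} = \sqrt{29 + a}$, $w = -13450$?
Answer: $\sqrt{-13450 + i \sqrt{139}} \approx 0.0508 + 115.97 i$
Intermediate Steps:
$\sqrt{Q{\left(-168 \right)} + w} = \sqrt{\sqrt{29 - 168} - 13450} = \sqrt{\sqrt{-139} - 13450} = \sqrt{i \sqrt{139} - 13450} = \sqrt{-13450 + i \sqrt{139}}$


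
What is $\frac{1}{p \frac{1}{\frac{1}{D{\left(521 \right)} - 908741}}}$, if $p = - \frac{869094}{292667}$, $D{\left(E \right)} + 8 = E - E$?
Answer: $\frac{292667}{789788303406} \approx 3.7056 \cdot 10^{-7}$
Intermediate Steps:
$D{\left(E \right)} = -8$ ($D{\left(E \right)} = -8 + \left(E - E\right) = -8 + 0 = -8$)
$p = - \frac{869094}{292667}$ ($p = \left(-869094\right) \frac{1}{292667} = - \frac{869094}{292667} \approx -2.9696$)
$\frac{1}{p \frac{1}{\frac{1}{D{\left(521 \right)} - 908741}}} = \frac{1}{\left(- \frac{869094}{292667}\right) \frac{1}{\frac{1}{-8 - 908741}}} = \frac{1}{\left(- \frac{869094}{292667}\right) \frac{1}{\frac{1}{-908749}}} = \frac{1}{\left(- \frac{869094}{292667}\right) \frac{1}{- \frac{1}{908749}}} = \frac{1}{\left(- \frac{869094}{292667}\right) \left(-908749\right)} = \frac{1}{\frac{789788303406}{292667}} = \frac{292667}{789788303406}$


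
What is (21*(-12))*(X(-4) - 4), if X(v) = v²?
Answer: -3024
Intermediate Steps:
(21*(-12))*(X(-4) - 4) = (21*(-12))*((-4)² - 4) = -252*(16 - 4) = -252*12 = -3024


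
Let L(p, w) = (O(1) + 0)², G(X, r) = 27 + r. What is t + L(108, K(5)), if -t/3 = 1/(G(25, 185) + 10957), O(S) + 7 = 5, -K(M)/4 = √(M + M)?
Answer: 14891/3723 ≈ 3.9997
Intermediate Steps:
K(M) = -4*√2*√M (K(M) = -4*√(M + M) = -4*√2*√M)
O(S) = -2 (O(S) = -7 + 5 = -2)
L(p, w) = 4 (L(p, w) = (-2 + 0)² = (-2)² = 4)
t = -1/3723 (t = -3/((27 + 185) + 10957) = -3/(212 + 10957) = -3/11169 = -3*1/11169 = -1/3723 ≈ -0.00026860)
t + L(108, K(5)) = -1/3723 + 4 = 14891/3723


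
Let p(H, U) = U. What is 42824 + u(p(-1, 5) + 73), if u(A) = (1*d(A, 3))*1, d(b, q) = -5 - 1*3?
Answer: 42816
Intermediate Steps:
d(b, q) = -8 (d(b, q) = -5 - 3 = -8)
u(A) = -8 (u(A) = (1*(-8))*1 = -8*1 = -8)
42824 + u(p(-1, 5) + 73) = 42824 - 8 = 42816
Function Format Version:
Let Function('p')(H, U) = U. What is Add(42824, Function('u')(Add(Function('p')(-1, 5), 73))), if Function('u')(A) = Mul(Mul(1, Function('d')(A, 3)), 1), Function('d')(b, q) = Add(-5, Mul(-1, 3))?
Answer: 42816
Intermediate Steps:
Function('d')(b, q) = -8 (Function('d')(b, q) = Add(-5, -3) = -8)
Function('u')(A) = -8 (Function('u')(A) = Mul(Mul(1, -8), 1) = Mul(-8, 1) = -8)
Add(42824, Function('u')(Add(Function('p')(-1, 5), 73))) = Add(42824, -8) = 42816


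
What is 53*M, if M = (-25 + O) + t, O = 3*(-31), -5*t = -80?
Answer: -5406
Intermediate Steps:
t = 16 (t = -⅕*(-80) = 16)
O = -93
M = -102 (M = (-25 - 93) + 16 = -118 + 16 = -102)
53*M = 53*(-102) = -5406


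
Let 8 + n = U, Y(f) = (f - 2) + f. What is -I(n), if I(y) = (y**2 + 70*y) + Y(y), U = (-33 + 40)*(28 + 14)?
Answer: -102386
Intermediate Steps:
Y(f) = -2 + 2*f (Y(f) = (-2 + f) + f = -2 + 2*f)
U = 294 (U = 7*42 = 294)
n = 286 (n = -8 + 294 = 286)
I(y) = -2 + y**2 + 72*y (I(y) = (y**2 + 70*y) + (-2 + 2*y) = -2 + y**2 + 72*y)
-I(n) = -(-2 + 286**2 + 72*286) = -(-2 + 81796 + 20592) = -1*102386 = -102386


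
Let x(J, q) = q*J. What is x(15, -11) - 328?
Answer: -493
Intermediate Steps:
x(J, q) = J*q
x(15, -11) - 328 = 15*(-11) - 328 = -165 - 328 = -493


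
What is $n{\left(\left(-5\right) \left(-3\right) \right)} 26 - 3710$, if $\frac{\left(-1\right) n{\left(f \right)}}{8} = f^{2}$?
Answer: $-50510$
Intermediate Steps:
$n{\left(f \right)} = - 8 f^{2}$
$n{\left(\left(-5\right) \left(-3\right) \right)} 26 - 3710 = - 8 \left(\left(-5\right) \left(-3\right)\right)^{2} \cdot 26 - 3710 = - 8 \cdot 15^{2} \cdot 26 - 3710 = \left(-8\right) 225 \cdot 26 - 3710 = \left(-1800\right) 26 - 3710 = -46800 - 3710 = -50510$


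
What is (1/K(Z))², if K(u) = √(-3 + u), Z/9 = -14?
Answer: -1/129 ≈ -0.0077519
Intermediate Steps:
Z = -126 (Z = 9*(-14) = -126)
(1/K(Z))² = (1/(√(-3 - 126)))² = (1/(√(-129)))² = (1/(I*√129))² = (-I*√129/129)² = -1/129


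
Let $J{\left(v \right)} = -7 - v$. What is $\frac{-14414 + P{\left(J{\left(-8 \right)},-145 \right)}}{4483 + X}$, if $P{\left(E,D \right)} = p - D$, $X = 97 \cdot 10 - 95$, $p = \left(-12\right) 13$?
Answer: $- \frac{14425}{5358} \approx -2.6922$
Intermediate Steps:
$p = -156$
$X = 875$ ($X = 970 - 95 = 875$)
$P{\left(E,D \right)} = -156 - D$
$\frac{-14414 + P{\left(J{\left(-8 \right)},-145 \right)}}{4483 + X} = \frac{-14414 - 11}{4483 + 875} = \frac{-14414 + \left(-156 + 145\right)}{5358} = \left(-14414 - 11\right) \frac{1}{5358} = \left(-14425\right) \frac{1}{5358} = - \frac{14425}{5358}$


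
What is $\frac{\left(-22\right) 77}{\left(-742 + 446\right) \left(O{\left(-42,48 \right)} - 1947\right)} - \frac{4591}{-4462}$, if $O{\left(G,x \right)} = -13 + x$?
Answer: $\frac{647681751}{631319456} \approx 1.0259$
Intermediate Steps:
$\frac{\left(-22\right) 77}{\left(-742 + 446\right) \left(O{\left(-42,48 \right)} - 1947\right)} - \frac{4591}{-4462} = \frac{\left(-22\right) 77}{\left(-742 + 446\right) \left(\left(-13 + 48\right) - 1947\right)} - \frac{4591}{-4462} = - \frac{1694}{\left(-296\right) \left(35 - 1947\right)} - - \frac{4591}{4462} = - \frac{1694}{\left(-296\right) \left(-1912\right)} + \frac{4591}{4462} = - \frac{1694}{565952} + \frac{4591}{4462} = \left(-1694\right) \frac{1}{565952} + \frac{4591}{4462} = - \frac{847}{282976} + \frac{4591}{4462} = \frac{647681751}{631319456}$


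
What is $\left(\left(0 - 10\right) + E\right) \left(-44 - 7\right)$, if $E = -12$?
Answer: $1122$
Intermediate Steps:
$\left(\left(0 - 10\right) + E\right) \left(-44 - 7\right) = \left(\left(0 - 10\right) - 12\right) \left(-44 - 7\right) = \left(-10 - 12\right) \left(-51\right) = \left(-22\right) \left(-51\right) = 1122$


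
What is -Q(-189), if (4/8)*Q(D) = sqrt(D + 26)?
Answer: -2*I*sqrt(163) ≈ -25.534*I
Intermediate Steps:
Q(D) = 2*sqrt(26 + D) (Q(D) = 2*sqrt(D + 26) = 2*sqrt(26 + D))
-Q(-189) = -2*sqrt(26 - 189) = -2*sqrt(-163) = -2*I*sqrt(163)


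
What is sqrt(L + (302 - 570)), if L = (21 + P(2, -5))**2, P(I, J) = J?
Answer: 2*I*sqrt(3) ≈ 3.4641*I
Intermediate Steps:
L = 256 (L = (21 - 5)**2 = 16**2 = 256)
sqrt(L + (302 - 570)) = sqrt(256 + (302 - 570)) = sqrt(256 - 268) = sqrt(-12) = 2*I*sqrt(3)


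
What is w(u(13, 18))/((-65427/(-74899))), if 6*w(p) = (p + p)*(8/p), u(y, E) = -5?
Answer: 599192/196281 ≈ 3.0527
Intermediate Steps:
w(p) = 8/3 (w(p) = ((p + p)*(8/p))/6 = ((2*p)*(8/p))/6 = (⅙)*16 = 8/3)
w(u(13, 18))/((-65427/(-74899))) = 8/(3*((-65427/(-74899)))) = 8/(3*((-65427*(-1/74899)))) = 8/(3*(65427/74899)) = (8/3)*(74899/65427) = 599192/196281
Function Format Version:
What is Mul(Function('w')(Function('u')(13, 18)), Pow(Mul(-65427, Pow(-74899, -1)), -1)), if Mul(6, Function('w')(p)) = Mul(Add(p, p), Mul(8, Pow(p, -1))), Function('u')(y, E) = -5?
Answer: Rational(599192, 196281) ≈ 3.0527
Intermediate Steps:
Function('w')(p) = Rational(8, 3) (Function('w')(p) = Mul(Rational(1, 6), Mul(Add(p, p), Mul(8, Pow(p, -1)))) = Mul(Rational(1, 6), Mul(Mul(2, p), Mul(8, Pow(p, -1)))) = Mul(Rational(1, 6), 16) = Rational(8, 3))
Mul(Function('w')(Function('u')(13, 18)), Pow(Mul(-65427, Pow(-74899, -1)), -1)) = Mul(Rational(8, 3), Pow(Mul(-65427, Pow(-74899, -1)), -1)) = Mul(Rational(8, 3), Pow(Mul(-65427, Rational(-1, 74899)), -1)) = Mul(Rational(8, 3), Pow(Rational(65427, 74899), -1)) = Mul(Rational(8, 3), Rational(74899, 65427)) = Rational(599192, 196281)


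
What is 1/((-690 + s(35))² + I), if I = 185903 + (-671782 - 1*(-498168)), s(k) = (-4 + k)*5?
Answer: 1/298514 ≈ 3.3499e-6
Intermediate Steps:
s(k) = -20 + 5*k
I = 12289 (I = 185903 + (-671782 + 498168) = 185903 - 173614 = 12289)
1/((-690 + s(35))² + I) = 1/((-690 + (-20 + 5*35))² + 12289) = 1/((-690 + (-20 + 175))² + 12289) = 1/((-690 + 155)² + 12289) = 1/((-535)² + 12289) = 1/(286225 + 12289) = 1/298514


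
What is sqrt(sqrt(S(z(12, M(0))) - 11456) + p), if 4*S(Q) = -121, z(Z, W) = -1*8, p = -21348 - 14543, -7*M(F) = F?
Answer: sqrt(-143564 + 6*I*sqrt(5105))/2 ≈ 0.28286 + 189.45*I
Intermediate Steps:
M(F) = -F/7
p = -35891
z(Z, W) = -8
S(Q) = -121/4 (S(Q) = (1/4)*(-121) = -121/4)
sqrt(sqrt(S(z(12, M(0))) - 11456) + p) = sqrt(sqrt(-121/4 - 11456) - 35891) = sqrt(sqrt(-45945/4) - 35891) = sqrt(3*I*sqrt(5105)/2 - 35891) = sqrt(-35891 + 3*I*sqrt(5105)/2)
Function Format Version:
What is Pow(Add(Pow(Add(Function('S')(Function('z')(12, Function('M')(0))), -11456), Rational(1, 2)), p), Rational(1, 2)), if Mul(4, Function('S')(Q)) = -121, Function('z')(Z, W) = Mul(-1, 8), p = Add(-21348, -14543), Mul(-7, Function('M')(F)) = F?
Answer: Mul(Rational(1, 2), Pow(Add(-143564, Mul(6, I, Pow(5105, Rational(1, 2)))), Rational(1, 2))) ≈ Add(0.28286, Mul(189.45, I))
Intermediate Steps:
Function('M')(F) = Mul(Rational(-1, 7), F)
p = -35891
Function('z')(Z, W) = -8
Function('S')(Q) = Rational(-121, 4) (Function('S')(Q) = Mul(Rational(1, 4), -121) = Rational(-121, 4))
Pow(Add(Pow(Add(Function('S')(Function('z')(12, Function('M')(0))), -11456), Rational(1, 2)), p), Rational(1, 2)) = Pow(Add(Pow(Add(Rational(-121, 4), -11456), Rational(1, 2)), -35891), Rational(1, 2)) = Pow(Add(Pow(Rational(-45945, 4), Rational(1, 2)), -35891), Rational(1, 2)) = Pow(Add(Mul(Rational(3, 2), I, Pow(5105, Rational(1, 2))), -35891), Rational(1, 2)) = Pow(Add(-35891, Mul(Rational(3, 2), I, Pow(5105, Rational(1, 2)))), Rational(1, 2))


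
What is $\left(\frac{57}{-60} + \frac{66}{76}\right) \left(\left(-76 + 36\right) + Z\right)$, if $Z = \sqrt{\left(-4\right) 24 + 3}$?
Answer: $\frac{62}{19} - \frac{31 i \sqrt{93}}{380} \approx 3.2632 - 0.78672 i$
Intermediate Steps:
$Z = i \sqrt{93}$ ($Z = \sqrt{-96 + 3} = \sqrt{-93} = i \sqrt{93} \approx 9.6436 i$)
$\left(\frac{57}{-60} + \frac{66}{76}\right) \left(\left(-76 + 36\right) + Z\right) = \left(\frac{57}{-60} + \frac{66}{76}\right) \left(\left(-76 + 36\right) + i \sqrt{93}\right) = \left(57 \left(- \frac{1}{60}\right) + 66 \cdot \frac{1}{76}\right) \left(-40 + i \sqrt{93}\right) = \left(- \frac{19}{20} + \frac{33}{38}\right) \left(-40 + i \sqrt{93}\right) = - \frac{31 \left(-40 + i \sqrt{93}\right)}{380} = \frac{62}{19} - \frac{31 i \sqrt{93}}{380}$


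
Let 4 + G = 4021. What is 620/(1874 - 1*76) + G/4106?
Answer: 157553/119074 ≈ 1.3232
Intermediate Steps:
G = 4017 (G = -4 + 4021 = 4017)
620/(1874 - 1*76) + G/4106 = 620/(1874 - 1*76) + 4017/4106 = 620/(1874 - 76) + 4017*(1/4106) = 620/1798 + 4017/4106 = 620*(1/1798) + 4017/4106 = 10/29 + 4017/4106 = 157553/119074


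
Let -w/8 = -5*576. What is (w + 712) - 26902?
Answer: -3150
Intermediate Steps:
w = 23040 (w = -(-40)*576 = -8*(-2880) = 23040)
(w + 712) - 26902 = (23040 + 712) - 26902 = 23752 - 26902 = -3150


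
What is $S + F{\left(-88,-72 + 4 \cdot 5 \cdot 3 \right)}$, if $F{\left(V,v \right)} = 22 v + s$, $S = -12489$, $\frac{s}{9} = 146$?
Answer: $-11439$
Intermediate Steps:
$s = 1314$ ($s = 9 \cdot 146 = 1314$)
$F{\left(V,v \right)} = 1314 + 22 v$ ($F{\left(V,v \right)} = 22 v + 1314 = 1314 + 22 v$)
$S + F{\left(-88,-72 + 4 \cdot 5 \cdot 3 \right)} = -12489 + \left(1314 + 22 \left(-72 + 4 \cdot 5 \cdot 3\right)\right) = -12489 + \left(1314 + 22 \left(-72 + 20 \cdot 3\right)\right) = -12489 + \left(1314 + 22 \left(-72 + 60\right)\right) = -12489 + \left(1314 + 22 \left(-12\right)\right) = -12489 + \left(1314 - 264\right) = -12489 + 1050 = -11439$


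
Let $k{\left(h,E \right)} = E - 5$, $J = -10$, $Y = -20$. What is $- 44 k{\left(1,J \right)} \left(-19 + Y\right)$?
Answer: $-25740$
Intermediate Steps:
$k{\left(h,E \right)} = -5 + E$ ($k{\left(h,E \right)} = E - 5 = -5 + E$)
$- 44 k{\left(1,J \right)} \left(-19 + Y\right) = - 44 \left(-5 - 10\right) \left(-19 - 20\right) = \left(-44\right) \left(-15\right) \left(-39\right) = 660 \left(-39\right) = -25740$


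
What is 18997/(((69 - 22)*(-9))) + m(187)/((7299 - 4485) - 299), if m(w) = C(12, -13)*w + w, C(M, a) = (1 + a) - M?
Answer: -49596778/1063845 ≈ -46.620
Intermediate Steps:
C(M, a) = 1 + a - M
m(w) = -23*w (m(w) = (1 - 13 - 1*12)*w + w = (1 - 13 - 12)*w + w = -24*w + w = -23*w)
18997/(((69 - 22)*(-9))) + m(187)/((7299 - 4485) - 299) = 18997/(((69 - 22)*(-9))) + (-23*187)/((7299 - 4485) - 299) = 18997/((47*(-9))) - 4301/(2814 - 299) = 18997/(-423) - 4301/2515 = 18997*(-1/423) - 4301*1/2515 = -18997/423 - 4301/2515 = -49596778/1063845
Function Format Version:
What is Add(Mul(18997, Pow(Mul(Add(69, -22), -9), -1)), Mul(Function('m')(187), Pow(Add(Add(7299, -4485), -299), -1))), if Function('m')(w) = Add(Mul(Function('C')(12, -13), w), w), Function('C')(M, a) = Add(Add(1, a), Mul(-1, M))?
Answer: Rational(-49596778, 1063845) ≈ -46.620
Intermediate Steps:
Function('C')(M, a) = Add(1, a, Mul(-1, M))
Function('m')(w) = Mul(-23, w) (Function('m')(w) = Add(Mul(Add(1, -13, Mul(-1, 12)), w), w) = Add(Mul(Add(1, -13, -12), w), w) = Add(Mul(-24, w), w) = Mul(-23, w))
Add(Mul(18997, Pow(Mul(Add(69, -22), -9), -1)), Mul(Function('m')(187), Pow(Add(Add(7299, -4485), -299), -1))) = Add(Mul(18997, Pow(Mul(Add(69, -22), -9), -1)), Mul(Mul(-23, 187), Pow(Add(Add(7299, -4485), -299), -1))) = Add(Mul(18997, Pow(Mul(47, -9), -1)), Mul(-4301, Pow(Add(2814, -299), -1))) = Add(Mul(18997, Pow(-423, -1)), Mul(-4301, Pow(2515, -1))) = Add(Mul(18997, Rational(-1, 423)), Mul(-4301, Rational(1, 2515))) = Add(Rational(-18997, 423), Rational(-4301, 2515)) = Rational(-49596778, 1063845)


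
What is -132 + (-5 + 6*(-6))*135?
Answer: -5667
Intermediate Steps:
-132 + (-5 + 6*(-6))*135 = -132 + (-5 - 36)*135 = -132 - 41*135 = -132 - 5535 = -5667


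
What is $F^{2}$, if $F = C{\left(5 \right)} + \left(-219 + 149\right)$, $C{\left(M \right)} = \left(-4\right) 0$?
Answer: $4900$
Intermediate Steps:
$C{\left(M \right)} = 0$
$F = -70$ ($F = 0 + \left(-219 + 149\right) = 0 - 70 = -70$)
$F^{2} = \left(-70\right)^{2} = 4900$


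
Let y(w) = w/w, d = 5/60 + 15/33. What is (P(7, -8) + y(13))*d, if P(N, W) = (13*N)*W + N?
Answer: -4260/11 ≈ -387.27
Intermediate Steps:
P(N, W) = N + 13*N*W (P(N, W) = 13*N*W + N = N + 13*N*W)
d = 71/132 (d = 5*(1/60) + 15*(1/33) = 1/12 + 5/11 = 71/132 ≈ 0.53788)
y(w) = 1
(P(7, -8) + y(13))*d = (7*(1 + 13*(-8)) + 1)*(71/132) = (7*(1 - 104) + 1)*(71/132) = (7*(-103) + 1)*(71/132) = (-721 + 1)*(71/132) = -720*71/132 = -4260/11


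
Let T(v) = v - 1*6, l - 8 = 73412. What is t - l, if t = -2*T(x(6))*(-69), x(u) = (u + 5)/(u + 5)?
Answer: -74110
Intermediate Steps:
l = 73420 (l = 8 + 73412 = 73420)
x(u) = 1 (x(u) = (5 + u)/(5 + u) = 1)
T(v) = -6 + v (T(v) = v - 6 = -6 + v)
t = -690 (t = -2*(-6 + 1)*(-69) = -2*(-5)*(-69) = 10*(-69) = -690)
t - l = -690 - 1*73420 = -690 - 73420 = -74110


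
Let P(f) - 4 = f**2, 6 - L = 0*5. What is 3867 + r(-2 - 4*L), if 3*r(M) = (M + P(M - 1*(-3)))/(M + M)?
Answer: 15455/4 ≈ 3863.8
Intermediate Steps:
L = 6 (L = 6 - 0*5 = 6 - 1*0 = 6 + 0 = 6)
P(f) = 4 + f**2
r(M) = (4 + M + (3 + M)**2)/(6*M) (r(M) = ((M + (4 + (M - 1*(-3))**2))/(M + M))/3 = ((M + (4 + (M + 3)**2))/((2*M)))/3 = ((M + (4 + (3 + M)**2))*(1/(2*M)))/3 = ((4 + M + (3 + M)**2)*(1/(2*M)))/3 = ((4 + M + (3 + M)**2)/(2*M))/3 = (4 + M + (3 + M)**2)/(6*M))
3867 + r(-2 - 4*L) = 3867 + (4 + (-2 - 4*6) + (3 + (-2 - 4*6))**2)/(6*(-2 - 4*6)) = 3867 + (4 + (-2 - 24) + (3 + (-2 - 24))**2)/(6*(-2 - 24)) = 3867 + (1/6)*(4 - 26 + (3 - 26)**2)/(-26) = 3867 + (1/6)*(-1/26)*(4 - 26 + (-23)**2) = 3867 + (1/6)*(-1/26)*(4 - 26 + 529) = 3867 + (1/6)*(-1/26)*507 = 3867 - 13/4 = 15455/4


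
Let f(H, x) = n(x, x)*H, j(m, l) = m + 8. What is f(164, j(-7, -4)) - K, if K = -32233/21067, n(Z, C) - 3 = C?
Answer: 13852185/21067 ≈ 657.53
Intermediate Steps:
n(Z, C) = 3 + C
j(m, l) = 8 + m
f(H, x) = H*(3 + x) (f(H, x) = (3 + x)*H = H*(3 + x))
K = -32233/21067 (K = -32233*1/21067 = -32233/21067 ≈ -1.5300)
f(164, j(-7, -4)) - K = 164*(3 + (8 - 7)) - 1*(-32233/21067) = 164*(3 + 1) + 32233/21067 = 164*4 + 32233/21067 = 656 + 32233/21067 = 13852185/21067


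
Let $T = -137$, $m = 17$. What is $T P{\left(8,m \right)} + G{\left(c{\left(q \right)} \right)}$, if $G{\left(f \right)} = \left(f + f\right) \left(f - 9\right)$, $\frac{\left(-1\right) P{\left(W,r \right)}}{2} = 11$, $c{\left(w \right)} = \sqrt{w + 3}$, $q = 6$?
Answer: $2978$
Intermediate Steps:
$c{\left(w \right)} = \sqrt{3 + w}$
$P{\left(W,r \right)} = -22$ ($P{\left(W,r \right)} = \left(-2\right) 11 = -22$)
$G{\left(f \right)} = 2 f \left(-9 + f\right)$
$T P{\left(8,m \right)} + G{\left(c{\left(q \right)} \right)} = \left(-137\right) \left(-22\right) + 2 \sqrt{3 + 6} \left(-9 + \sqrt{3 + 6}\right) = 3014 + 2 \sqrt{9} \left(-9 + \sqrt{9}\right) = 3014 + 2 \cdot 3 \left(-9 + 3\right) = 3014 + 2 \cdot 3 \left(-6\right) = 3014 - 36 = 2978$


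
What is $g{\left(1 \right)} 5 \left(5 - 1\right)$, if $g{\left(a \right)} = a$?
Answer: $20$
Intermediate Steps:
$g{\left(1 \right)} 5 \left(5 - 1\right) = 1 \cdot 5 \left(5 - 1\right) = 5 \left(5 - 1\right) = 5 \cdot 4 = 20$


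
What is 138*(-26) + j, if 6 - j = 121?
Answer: -3703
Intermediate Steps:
j = -115 (j = 6 - 1*121 = 6 - 121 = -115)
138*(-26) + j = 138*(-26) - 115 = -3588 - 115 = -3703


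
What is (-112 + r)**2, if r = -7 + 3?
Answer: 13456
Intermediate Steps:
r = -4
(-112 + r)**2 = (-112 - 4)**2 = (-116)**2 = 13456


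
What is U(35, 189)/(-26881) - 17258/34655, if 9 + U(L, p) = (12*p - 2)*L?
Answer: -3212088453/931561055 ≈ -3.4481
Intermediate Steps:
U(L, p) = -9 + L*(-2 + 12*p) (U(L, p) = -9 + (12*p - 2)*L = -9 + (-2 + 12*p)*L = -9 + L*(-2 + 12*p))
U(35, 189)/(-26881) - 17258/34655 = (-9 - 2*35 + 12*35*189)/(-26881) - 17258/34655 = (-9 - 70 + 79380)*(-1/26881) - 17258*1/34655 = 79301*(-1/26881) - 17258/34655 = -79301/26881 - 17258/34655 = -3212088453/931561055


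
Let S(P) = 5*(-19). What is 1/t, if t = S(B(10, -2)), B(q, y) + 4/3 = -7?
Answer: -1/95 ≈ -0.010526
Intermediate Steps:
B(q, y) = -25/3 (B(q, y) = -4/3 - 7 = -25/3)
S(P) = -95
t = -95
1/t = 1/(-95) = -1/95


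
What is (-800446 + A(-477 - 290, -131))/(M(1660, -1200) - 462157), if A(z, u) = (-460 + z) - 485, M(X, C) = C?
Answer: 802158/463357 ≈ 1.7312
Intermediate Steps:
A(z, u) = -945 + z
(-800446 + A(-477 - 290, -131))/(M(1660, -1200) - 462157) = (-800446 + (-945 + (-477 - 290)))/(-1200 - 462157) = (-800446 + (-945 - 767))/(-463357) = (-800446 - 1712)*(-1/463357) = -802158*(-1/463357) = 802158/463357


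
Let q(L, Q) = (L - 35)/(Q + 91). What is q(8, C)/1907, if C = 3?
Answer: -27/179258 ≈ -0.00015062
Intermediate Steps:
q(L, Q) = (-35 + L)/(91 + Q)
q(8, C)/1907 = ((-35 + 8)/(91 + 3))/1907 = (-27/94)*(1/1907) = ((1/94)*(-27))*(1/1907) = -27/94*1/1907 = -27/179258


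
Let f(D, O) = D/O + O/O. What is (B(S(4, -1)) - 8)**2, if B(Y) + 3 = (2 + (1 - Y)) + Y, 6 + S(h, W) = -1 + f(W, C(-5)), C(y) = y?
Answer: 64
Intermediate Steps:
f(D, O) = 1 + D/O (f(D, O) = D/O + 1 = 1 + D/O)
S(h, W) = -6 - W/5 (S(h, W) = -6 + (-1 + (W - 5)/(-5)) = -6 + (-1 - (-5 + W)/5) = -6 + (-1 + (1 - W/5)) = -6 - W/5)
B(Y) = 0 (B(Y) = -3 + ((2 + (1 - Y)) + Y) = -3 + ((3 - Y) + Y) = -3 + 3 = 0)
(B(S(4, -1)) - 8)**2 = (0 - 8)**2 = (-8)**2 = 64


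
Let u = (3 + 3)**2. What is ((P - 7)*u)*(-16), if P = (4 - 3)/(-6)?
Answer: 4128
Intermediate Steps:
u = 36 (u = 6**2 = 36)
P = -1/6 (P = 1*(-1/6) = -1/6 ≈ -0.16667)
((P - 7)*u)*(-16) = ((-1/6 - 7)*36)*(-16) = -43/6*36*(-16) = -258*(-16) = 4128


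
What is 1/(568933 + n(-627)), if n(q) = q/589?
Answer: 31/17636890 ≈ 1.7577e-6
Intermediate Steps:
n(q) = q/589 (n(q) = q*(1/589) = q/589)
1/(568933 + n(-627)) = 1/(568933 + (1/589)*(-627)) = 1/(568933 - 33/31) = 1/(17636890/31) = 31/17636890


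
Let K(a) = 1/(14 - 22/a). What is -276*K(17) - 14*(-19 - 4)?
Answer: 5405/18 ≈ 300.28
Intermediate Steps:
-276*K(17) - 14*(-19 - 4) = -138*17/(-11 + 7*17) - 14*(-19 - 4) = -138*17/(-11 + 119) - 14*(-23) = -138*17/108 + 322 = -276*17/216 + 322 = -391/18 + 322 = 5405/18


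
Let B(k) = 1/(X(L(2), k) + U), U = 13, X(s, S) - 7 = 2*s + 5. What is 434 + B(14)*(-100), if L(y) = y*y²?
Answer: 17694/41 ≈ 431.56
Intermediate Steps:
L(y) = y³
X(s, S) = 12 + 2*s (X(s, S) = 7 + (2*s + 5) = 7 + (5 + 2*s) = 12 + 2*s)
B(k) = 1/41 (B(k) = 1/((12 + 2*2³) + 13) = 1/((12 + 2*8) + 13) = 1/((12 + 16) + 13) = 1/(28 + 13) = 1/41)
434 + B(14)*(-100) = 434 + (1/41)*(-100) = 434 - 100/41 = 17694/41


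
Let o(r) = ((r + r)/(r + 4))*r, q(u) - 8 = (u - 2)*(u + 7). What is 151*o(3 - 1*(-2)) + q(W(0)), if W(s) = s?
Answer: 7496/9 ≈ 832.89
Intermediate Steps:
q(u) = 8 + (-2 + u)*(7 + u) (q(u) = 8 + (u - 2)*(u + 7) = 8 + (-2 + u)*(7 + u))
o(r) = 2*r**2/(4 + r) (o(r) = ((2*r)/(4 + r))*r = (2*r/(4 + r))*r = 2*r**2/(4 + r))
151*o(3 - 1*(-2)) + q(W(0)) = 151*(2*(3 - 1*(-2))**2/(4 + (3 - 1*(-2)))) + (-6 + 0**2 + 5*0) = 151*(2*(3 + 2)**2/(4 + (3 + 2))) + (-6 + 0 + 0) = 151*(2*5**2/(4 + 5)) - 6 = 151*(2*25/9) - 6 = 151*(2*25*(1/9)) - 6 = 151*(50/9) - 6 = 7550/9 - 6 = 7496/9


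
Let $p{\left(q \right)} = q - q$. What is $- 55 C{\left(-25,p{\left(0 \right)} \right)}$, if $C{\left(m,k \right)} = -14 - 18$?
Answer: $1760$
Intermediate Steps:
$p{\left(q \right)} = 0$
$C{\left(m,k \right)} = -32$ ($C{\left(m,k \right)} = -14 - 18 = -32$)
$- 55 C{\left(-25,p{\left(0 \right)} \right)} = \left(-55\right) \left(-32\right) = 1760$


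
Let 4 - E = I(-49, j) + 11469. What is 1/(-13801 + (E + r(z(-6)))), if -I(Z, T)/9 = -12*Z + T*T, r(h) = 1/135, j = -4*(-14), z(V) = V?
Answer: 135/1113751 ≈ 0.00012121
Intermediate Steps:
j = 56
r(h) = 1/135
I(Z, T) = -9*T² + 108*Z (I(Z, T) = -9*(-12*Z + T*T) = -9*(-12*Z + T²) = -9*(T² - 12*Z) = -9*T² + 108*Z)
E = 22051 (E = 4 - ((-9*56² + 108*(-49)) + 11469) = 4 - ((-9*3136 - 5292) + 11469) = 4 - ((-28224 - 5292) + 11469) = 4 - (-33516 + 11469) = 4 - 1*(-22047) = 4 + 22047 = 22051)
1/(-13801 + (E + r(z(-6)))) = 1/(-13801 + (22051 + 1/135)) = 1/(-13801 + 2976886/135) = 1/(1113751/135) = 135/1113751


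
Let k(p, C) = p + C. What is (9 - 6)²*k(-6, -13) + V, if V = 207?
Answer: 36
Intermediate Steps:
k(p, C) = C + p
(9 - 6)²*k(-6, -13) + V = (9 - 6)²*(-13 - 6) + 207 = 3²*(-19) + 207 = 9*(-19) + 207 = -171 + 207 = 36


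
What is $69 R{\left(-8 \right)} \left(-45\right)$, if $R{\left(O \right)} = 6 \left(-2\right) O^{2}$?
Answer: $2384640$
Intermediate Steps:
$R{\left(O \right)} = - 12 O^{2}$
$69 R{\left(-8 \right)} \left(-45\right) = 69 \left(- 12 \left(-8\right)^{2}\right) \left(-45\right) = 69 \left(\left(-12\right) 64\right) \left(-45\right) = 69 \left(-768\right) \left(-45\right) = \left(-52992\right) \left(-45\right) = 2384640$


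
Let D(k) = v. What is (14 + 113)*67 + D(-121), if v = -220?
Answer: 8289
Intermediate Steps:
D(k) = -220
(14 + 113)*67 + D(-121) = (14 + 113)*67 - 220 = 127*67 - 220 = 8509 - 220 = 8289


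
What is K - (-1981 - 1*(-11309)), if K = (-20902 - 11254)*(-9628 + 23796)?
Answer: -455595536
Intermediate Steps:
K = -455586208 (K = -32156*14168 = -455586208)
K - (-1981 - 1*(-11309)) = -455586208 - (-1981 - 1*(-11309)) = -455586208 - (-1981 + 11309) = -455586208 - 1*9328 = -455586208 - 9328 = -455595536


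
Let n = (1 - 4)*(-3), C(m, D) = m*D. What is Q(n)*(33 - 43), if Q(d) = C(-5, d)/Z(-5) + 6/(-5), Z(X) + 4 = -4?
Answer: -177/4 ≈ -44.250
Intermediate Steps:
Z(X) = -8 (Z(X) = -4 - 4 = -8)
C(m, D) = D*m
n = 9 (n = -3*(-3) = 9)
Q(d) = -6/5 + 5*d/8 (Q(d) = (d*(-5))/(-8) + 6/(-5) = -5*d*(-⅛) + 6*(-⅕) = 5*d/8 - 6/5 = -6/5 + 5*d/8)
Q(n)*(33 - 43) = (-6/5 + (5/8)*9)*(33 - 43) = (-6/5 + 45/8)*(-10) = (177/40)*(-10) = -177/4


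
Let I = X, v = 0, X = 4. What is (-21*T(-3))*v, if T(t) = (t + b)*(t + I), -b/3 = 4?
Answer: 0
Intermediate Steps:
I = 4
b = -12 (b = -3*4 = -12)
T(t) = (-12 + t)*(4 + t) (T(t) = (t - 12)*(t + 4) = (-12 + t)*(4 + t))
(-21*T(-3))*v = -21*(-48 + (-3)² - 8*(-3))*0 = -21*(-48 + 9 + 24)*0 = -21*(-15)*0 = 315*0 = 0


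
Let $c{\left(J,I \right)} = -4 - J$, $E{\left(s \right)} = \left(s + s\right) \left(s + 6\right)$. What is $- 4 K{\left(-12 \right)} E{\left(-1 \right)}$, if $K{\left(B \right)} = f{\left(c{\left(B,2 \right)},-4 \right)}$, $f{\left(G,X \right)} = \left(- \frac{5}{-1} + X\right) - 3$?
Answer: $-80$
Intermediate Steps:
$E{\left(s \right)} = 2 s \left(6 + s\right)$
$f{\left(G,X \right)} = 2 + X$ ($f{\left(G,X \right)} = \left(\left(-5\right) \left(-1\right) + X\right) - 3 = \left(5 + X\right) - 3 = 2 + X$)
$K{\left(B \right)} = -2$ ($K{\left(B \right)} = 2 - 4 = -2$)
$- 4 K{\left(-12 \right)} E{\left(-1 \right)} = - 4 \left(- 2 \cdot 2 \left(-1\right) \left(6 - 1\right)\right) = - 4 \left(- 2 \cdot 2 \left(-1\right) 5\right) = - 4 \left(\left(-2\right) \left(-10\right)\right) = \left(-4\right) 20 = -80$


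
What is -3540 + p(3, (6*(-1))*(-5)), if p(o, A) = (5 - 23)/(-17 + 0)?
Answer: -60162/17 ≈ -3538.9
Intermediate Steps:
p(o, A) = 18/17 (p(o, A) = -18/(-17) = -18*(-1/17) = 18/17)
-3540 + p(3, (6*(-1))*(-5)) = -3540 + 18/17 = -60162/17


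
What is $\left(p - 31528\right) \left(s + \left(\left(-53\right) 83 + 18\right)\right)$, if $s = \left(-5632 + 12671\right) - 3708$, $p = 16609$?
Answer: $15664950$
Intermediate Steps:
$s = 3331$ ($s = 7039 - 3708 = 3331$)
$\left(p - 31528\right) \left(s + \left(\left(-53\right) 83 + 18\right)\right) = \left(16609 - 31528\right) \left(3331 + \left(\left(-53\right) 83 + 18\right)\right) = - 14919 \left(3331 + \left(-4399 + 18\right)\right) = - 14919 \left(3331 - 4381\right) = \left(-14919\right) \left(-1050\right) = 15664950$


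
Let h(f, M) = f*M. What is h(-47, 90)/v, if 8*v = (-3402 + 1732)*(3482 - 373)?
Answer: 3384/519203 ≈ 0.0065177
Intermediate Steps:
v = -2596015/4 (v = ((-3402 + 1732)*(3482 - 373))/8 = (-1670*3109)/8 = (1/8)*(-5192030) = -2596015/4 ≈ -6.4900e+5)
h(f, M) = M*f
h(-47, 90)/v = (90*(-47))/(-2596015/4) = -4230*(-4/2596015) = 3384/519203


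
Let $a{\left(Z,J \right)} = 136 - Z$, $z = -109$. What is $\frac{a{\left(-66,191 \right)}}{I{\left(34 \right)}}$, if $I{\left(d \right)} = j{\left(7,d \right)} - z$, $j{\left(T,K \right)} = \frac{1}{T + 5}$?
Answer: $\frac{2424}{1309} \approx 1.8518$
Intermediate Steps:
$j{\left(T,K \right)} = \frac{1}{5 + T}$
$I{\left(d \right)} = \frac{1309}{12}$ ($I{\left(d \right)} = \frac{1}{5 + 7} - -109 = \frac{1}{12} + 109 = \frac{1309}{12}$)
$\frac{a{\left(-66,191 \right)}}{I{\left(34 \right)}} = \frac{136 - -66}{\frac{1309}{12}} = \left(136 + 66\right) \frac{12}{1309} = 202 \cdot \frac{12}{1309} = \frac{2424}{1309}$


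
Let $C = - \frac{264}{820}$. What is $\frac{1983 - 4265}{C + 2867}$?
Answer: $- \frac{467810}{587669} \approx -0.79604$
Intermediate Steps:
$C = - \frac{66}{205}$ ($C = \left(-264\right) \frac{1}{820} = - \frac{66}{205} \approx -0.32195$)
$\frac{1983 - 4265}{C + 2867} = \frac{1983 - 4265}{- \frac{66}{205} + 2867} = - \frac{2282}{\frac{587669}{205}} = \left(-2282\right) \frac{205}{587669} = - \frac{467810}{587669}$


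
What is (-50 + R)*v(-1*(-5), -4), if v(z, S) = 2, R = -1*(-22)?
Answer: -56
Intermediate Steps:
R = 22
(-50 + R)*v(-1*(-5), -4) = (-50 + 22)*2 = -28*2 = -56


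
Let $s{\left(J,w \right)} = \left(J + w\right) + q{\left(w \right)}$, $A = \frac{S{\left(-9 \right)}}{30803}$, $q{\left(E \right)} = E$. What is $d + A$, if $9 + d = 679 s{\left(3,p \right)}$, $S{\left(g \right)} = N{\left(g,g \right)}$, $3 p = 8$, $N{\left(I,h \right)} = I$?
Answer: $\frac{522049217}{92409} \approx 5649.3$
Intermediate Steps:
$p = \frac{8}{3}$ ($p = \frac{1}{3} \cdot 8 = \frac{8}{3} \approx 2.6667$)
$S{\left(g \right)} = g$
$A = - \frac{9}{30803} \approx -0.00029218$
$s{\left(J,w \right)} = J + 2 w$ ($s{\left(J,w \right)} = \left(J + w\right) + w = J + 2 w$)
$d = \frac{16948}{3}$ ($d = -9 + 679 \left(3 + 2 \cdot \frac{8}{3}\right) = -9 + 679 \left(3 + \frac{16}{3}\right) = -9 + 679 \cdot \frac{25}{3} = -9 + \frac{16975}{3} = \frac{16948}{3} \approx 5649.3$)
$d + A = \frac{16948}{3} - \frac{9}{30803} = \frac{522049217}{92409}$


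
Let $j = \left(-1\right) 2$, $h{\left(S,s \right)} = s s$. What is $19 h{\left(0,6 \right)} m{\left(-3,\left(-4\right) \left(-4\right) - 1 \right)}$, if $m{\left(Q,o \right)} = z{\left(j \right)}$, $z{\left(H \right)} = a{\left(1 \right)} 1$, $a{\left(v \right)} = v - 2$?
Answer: $-684$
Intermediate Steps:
$a{\left(v \right)} = -2 + v$
$h{\left(S,s \right)} = s^{2}$
$j = -2$
$z{\left(H \right)} = -1$ ($z{\left(H \right)} = \left(-2 + 1\right) 1 = \left(-1\right) 1 = -1$)
$m{\left(Q,o \right)} = -1$
$19 h{\left(0,6 \right)} m{\left(-3,\left(-4\right) \left(-4\right) - 1 \right)} = 19 \cdot 6^{2} \left(-1\right) = 19 \cdot 36 \left(-1\right) = 684 \left(-1\right) = -684$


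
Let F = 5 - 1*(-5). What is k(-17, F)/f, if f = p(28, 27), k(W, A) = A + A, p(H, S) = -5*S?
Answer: -4/27 ≈ -0.14815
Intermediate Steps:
F = 10 (F = 5 + 5 = 10)
k(W, A) = 2*A
f = -135 (f = -5*27 = -135)
k(-17, F)/f = (2*10)/(-135) = 20*(-1/135) = -4/27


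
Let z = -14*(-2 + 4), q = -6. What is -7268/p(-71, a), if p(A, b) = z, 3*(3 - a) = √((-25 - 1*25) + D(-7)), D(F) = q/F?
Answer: 1817/7 ≈ 259.57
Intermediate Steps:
D(F) = -6/F
a = 3 - 2*I*√602/21 (a = 3 - √((-25 - 1*25) - 6/(-7))/3 = 3 - √((-25 - 25) - 6*(-⅐))/3 = 3 - √(-50 + 6/7)/3 = 3 - 2*I*√602/21 ≈ 3.0 - 2.3367*I)
z = -28 (z = -14*2 = -28)
p(A, b) = -28
-7268/p(-71, a) = -7268/(-28) = -7268*(-1/28) = 1817/7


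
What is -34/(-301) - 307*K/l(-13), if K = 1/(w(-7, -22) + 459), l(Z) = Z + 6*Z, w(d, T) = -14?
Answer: 209891/1741285 ≈ 0.12054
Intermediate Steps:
l(Z) = 7*Z
K = 1/445 (K = 1/(-14 + 459) = 1/445 ≈ 0.0022472)
-34/(-301) - 307*K/l(-13) = -34/(-301) - 307/((7*(-13))/(1/445)) = -34*(-1/301) - 307/((-91*445)) = 34/301 - 307/(-40495) = 34/301 - 307*(-1/40495) = 34/301 + 307/40495 = 209891/1741285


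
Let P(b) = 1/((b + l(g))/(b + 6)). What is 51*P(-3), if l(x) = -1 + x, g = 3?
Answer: -153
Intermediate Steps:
P(b) = (6 + b)/(2 + b) (P(b) = 1/((b + (-1 + 3))/(b + 6)) = 1/((b + 2)/(6 + b)) = 1/((2 + b)/(6 + b)) = (6 + b)/(2 + b))
51*P(-3) = 51*((6 - 3)/(2 - 3)) = 51*(3/(-1)) = 51*(-1*3) = 51*(-3) = -153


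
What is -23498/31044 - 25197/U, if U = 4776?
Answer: -374557/62088 ≈ -6.0327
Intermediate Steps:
-23498/31044 - 25197/U = -23498/31044 - 25197/4776 = -23498*1/31044 - 25197*1/4776 = -11749/15522 - 8399/1592 = -374557/62088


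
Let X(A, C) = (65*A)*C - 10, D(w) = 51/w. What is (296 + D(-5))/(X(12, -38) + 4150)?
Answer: -1429/127500 ≈ -0.011208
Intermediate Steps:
X(A, C) = -10 + 65*A*C (X(A, C) = 65*A*C - 10 = -10 + 65*A*C)
(296 + D(-5))/(X(12, -38) + 4150) = (296 + 51/(-5))/((-10 + 65*12*(-38)) + 4150) = (296 + 51*(-1/5))/((-10 - 29640) + 4150) = (296 - 51/5)/(-29650 + 4150) = (1429/5)/(-25500) = (1429/5)*(-1/25500) = -1429/127500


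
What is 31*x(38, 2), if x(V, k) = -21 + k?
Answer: -589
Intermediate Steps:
31*x(38, 2) = 31*(-21 + 2) = 31*(-19) = -589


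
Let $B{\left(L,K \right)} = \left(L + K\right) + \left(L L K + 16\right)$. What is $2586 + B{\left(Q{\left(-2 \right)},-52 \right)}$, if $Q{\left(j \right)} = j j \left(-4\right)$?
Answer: $-10778$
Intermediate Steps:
$Q{\left(j \right)} = - 4 j^{2}$ ($Q{\left(j \right)} = j^{2} \left(-4\right) = - 4 j^{2}$)
$B{\left(L,K \right)} = 16 + K + L + K L^{2}$ ($B{\left(L,K \right)} = \left(K + L\right) + \left(L^{2} K + 16\right) = \left(K + L\right) + \left(K L^{2} + 16\right) = \left(K + L\right) + \left(16 + K L^{2}\right) = 16 + K + L + K L^{2}$)
$2586 + B{\left(Q{\left(-2 \right)},-52 \right)} = 2586 - \left(36 + 16 + 13312\right) = 2586 - \left(52 + 13312\right) = 2586 - 13364 = -10778$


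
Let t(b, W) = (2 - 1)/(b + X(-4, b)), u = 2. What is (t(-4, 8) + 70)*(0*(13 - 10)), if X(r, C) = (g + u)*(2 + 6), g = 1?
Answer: 0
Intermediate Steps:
X(r, C) = 24 (X(r, C) = (1 + 2)*(2 + 6) = 3*8 = 24)
t(b, W) = 1/(24 + b) (t(b, W) = (2 - 1)/(b + 24) = 1/(24 + b))
(t(-4, 8) + 70)*(0*(13 - 10)) = (1/(24 - 4) + 70)*(0*(13 - 10)) = (1/20 + 70)*(0*3) = (1/20 + 70)*0 = (1401/20)*0 = 0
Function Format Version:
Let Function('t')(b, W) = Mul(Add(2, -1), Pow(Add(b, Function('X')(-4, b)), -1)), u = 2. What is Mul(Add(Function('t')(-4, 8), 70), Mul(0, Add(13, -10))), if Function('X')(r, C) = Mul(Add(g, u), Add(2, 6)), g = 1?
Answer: 0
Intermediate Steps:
Function('X')(r, C) = 24 (Function('X')(r, C) = Mul(Add(1, 2), Add(2, 6)) = Mul(3, 8) = 24)
Function('t')(b, W) = Pow(Add(24, b), -1) (Function('t')(b, W) = Mul(Add(2, -1), Pow(Add(b, 24), -1)) = Mul(1, Pow(Add(24, b), -1)) = Pow(Add(24, b), -1))
Mul(Add(Function('t')(-4, 8), 70), Mul(0, Add(13, -10))) = Mul(Add(Pow(Add(24, -4), -1), 70), Mul(0, Add(13, -10))) = Mul(Add(Pow(20, -1), 70), Mul(0, 3)) = Mul(Add(Rational(1, 20), 70), 0) = Mul(Rational(1401, 20), 0) = 0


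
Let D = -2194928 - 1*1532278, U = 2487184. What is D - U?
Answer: -6214390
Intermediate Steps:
D = -3727206 (D = -2194928 - 1532278 = -3727206)
D - U = -3727206 - 1*2487184 = -3727206 - 2487184 = -6214390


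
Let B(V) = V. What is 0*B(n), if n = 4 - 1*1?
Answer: 0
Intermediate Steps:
n = 3 (n = 4 - 1 = 3)
0*B(n) = 0*3 = 0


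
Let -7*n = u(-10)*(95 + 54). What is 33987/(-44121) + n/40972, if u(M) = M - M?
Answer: -11329/14707 ≈ -0.77031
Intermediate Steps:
u(M) = 0
n = 0 (n = -0*(95 + 54) = -0*149 = -1/7*0 = 0)
33987/(-44121) + n/40972 = 33987/(-44121) + 0/40972 = 33987*(-1/44121) + 0*(1/40972) = -11329/14707 + 0 = -11329/14707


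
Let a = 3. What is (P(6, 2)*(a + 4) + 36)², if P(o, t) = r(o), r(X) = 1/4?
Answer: 22801/16 ≈ 1425.1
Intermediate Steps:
r(X) = ¼
P(o, t) = ¼
(P(6, 2)*(a + 4) + 36)² = ((3 + 4)/4 + 36)² = ((¼)*7 + 36)² = (7/4 + 36)² = (151/4)² = 22801/16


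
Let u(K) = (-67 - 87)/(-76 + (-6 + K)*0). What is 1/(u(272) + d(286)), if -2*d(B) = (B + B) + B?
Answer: -38/16225 ≈ -0.0023421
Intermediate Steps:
d(B) = -3*B/2 (d(B) = -((B + B) + B)/2 = -(2*B + B)/2 = -3*B/2)
u(K) = 77/38 (u(K) = -154/(-76 + 0) = -154/(-76) = -154*(-1/76) = 77/38)
1/(u(272) + d(286)) = 1/(77/38 - 3/2*286) = 1/(77/38 - 429) = 1/(-16225/38) = -38/16225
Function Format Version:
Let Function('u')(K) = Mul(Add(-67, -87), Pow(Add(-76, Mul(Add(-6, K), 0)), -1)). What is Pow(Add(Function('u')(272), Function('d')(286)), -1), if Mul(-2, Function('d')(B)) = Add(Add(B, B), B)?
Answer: Rational(-38, 16225) ≈ -0.0023421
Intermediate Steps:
Function('d')(B) = Mul(Rational(-3, 2), B) (Function('d')(B) = Mul(Rational(-1, 2), Add(Add(B, B), B)) = Mul(Rational(-1, 2), Add(Mul(2, B), B)) = Mul(Rational(-1, 2), Mul(3, B)) = Mul(Rational(-3, 2), B))
Function('u')(K) = Rational(77, 38) (Function('u')(K) = Mul(-154, Pow(Add(-76, 0), -1)) = Mul(-154, Pow(-76, -1)) = Mul(-154, Rational(-1, 76)) = Rational(77, 38))
Pow(Add(Function('u')(272), Function('d')(286)), -1) = Pow(Add(Rational(77, 38), Mul(Rational(-3, 2), 286)), -1) = Pow(Add(Rational(77, 38), -429), -1) = Pow(Rational(-16225, 38), -1) = Rational(-38, 16225)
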